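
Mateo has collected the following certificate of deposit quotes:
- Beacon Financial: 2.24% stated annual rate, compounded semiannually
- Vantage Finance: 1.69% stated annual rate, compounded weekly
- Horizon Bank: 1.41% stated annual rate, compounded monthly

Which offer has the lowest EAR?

Beacon Financial: (1 + 0.0224/2)^2 − 1 = 2.253%
Vantage Finance: (1 + 0.0169/52)^52 − 1 = 1.704%
Horizon Bank: (1 + 0.0141/12)^12 − 1 = 1.419%
The lowest effective annual rate is Horizon Bank at 1.419%.

Horizon Bank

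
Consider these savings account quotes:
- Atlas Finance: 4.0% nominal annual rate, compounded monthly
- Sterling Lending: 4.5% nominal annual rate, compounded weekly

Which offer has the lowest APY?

Atlas Finance

Atlas Finance: (1 + 0.040/12)^12 − 1 = 4.074%
Sterling Lending: (1 + 0.045/52)^52 − 1 = 4.601%
The lowest effective annual rate is Atlas Finance at 4.074%.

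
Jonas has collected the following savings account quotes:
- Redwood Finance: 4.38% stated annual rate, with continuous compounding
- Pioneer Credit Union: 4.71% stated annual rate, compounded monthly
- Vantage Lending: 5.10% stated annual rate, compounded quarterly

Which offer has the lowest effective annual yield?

Redwood Finance: e^0.0438 − 1 = 4.477%
Pioneer Credit Union: (1 + 0.0471/12)^12 − 1 = 4.813%
Vantage Lending: (1 + 0.0510/4)^4 − 1 = 5.198%
The lowest effective annual rate is Redwood Finance at 4.477%.

Redwood Finance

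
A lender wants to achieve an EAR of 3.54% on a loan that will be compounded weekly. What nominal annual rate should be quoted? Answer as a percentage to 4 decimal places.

(1 + r/52)^52 − 1 = 0.0354, so 1 + r/52 = 1.0354^(1/52).
r/52 = 0.000669, so r = 0.034799 = 3.4799%.

3.4799%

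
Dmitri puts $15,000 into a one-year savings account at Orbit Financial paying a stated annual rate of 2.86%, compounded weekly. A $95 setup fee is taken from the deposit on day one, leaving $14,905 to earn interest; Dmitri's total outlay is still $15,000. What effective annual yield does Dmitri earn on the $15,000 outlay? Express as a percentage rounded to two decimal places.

Value after one year: 14,905 × (1 + 0.0286/52)^52 = 14,905 × 1.029005 = $15,337.32.
Effective yield on the $15,000 outlay: 15,337.32 / 15,000 − 1 = 0.022488 = 2.25%.

2.25%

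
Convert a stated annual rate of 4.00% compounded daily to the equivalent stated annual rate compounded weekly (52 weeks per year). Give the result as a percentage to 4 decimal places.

4.0013%

EAR = (1 + 0.0400/365)^365 − 1 = 0.040808.
Solve (1 + r/52)^52 = 1.040808: r/52 = 1.040808^(1/52) − 1 = 0.000769, so r = 0.040013 = 4.0013%.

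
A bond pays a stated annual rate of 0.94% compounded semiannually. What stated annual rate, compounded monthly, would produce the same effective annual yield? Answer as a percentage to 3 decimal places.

EAR = (1 + 0.0094/2)^2 − 1 = 0.009422.
Solve (1 + r/12)^12 = 1.009422: r/12 = 1.009422^(1/12) − 1 = 0.000782, so r = 0.009382 = 0.938%.

0.938%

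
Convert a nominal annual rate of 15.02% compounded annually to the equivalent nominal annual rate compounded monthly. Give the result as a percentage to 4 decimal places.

Compounded annually, EAR = nominal = 0.150200.
Solve (1 + r/12)^12 = 1.150200: r/12 = 1.150200^(1/12) − 1 = 0.011730, so r = 0.140755 = 14.0755%.

14.0755%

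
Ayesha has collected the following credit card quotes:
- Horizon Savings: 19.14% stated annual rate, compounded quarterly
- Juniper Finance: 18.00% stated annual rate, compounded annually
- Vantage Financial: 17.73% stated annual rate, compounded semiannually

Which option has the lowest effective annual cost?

Juniper Finance

Horizon Savings: (1 + 0.1914/4)^4 − 1 = 20.558%
Juniper Finance: compounded annually, EAR = 18.000%
Vantage Financial: (1 + 0.1773/2)^2 − 1 = 18.516%
The lowest effective annual rate is Juniper Finance at 18.000%.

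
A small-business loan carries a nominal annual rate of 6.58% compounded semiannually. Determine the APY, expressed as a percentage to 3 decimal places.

6.688%

EAR = (1 + 0.0658/2)^2 − 1.
= (1 + 0.032900)^2 − 1 = 1.066882 − 1 = 6.688%.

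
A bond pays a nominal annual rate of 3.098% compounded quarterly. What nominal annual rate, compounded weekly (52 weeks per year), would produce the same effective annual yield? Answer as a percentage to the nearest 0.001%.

3.087%

EAR = (1 + 0.03098/4)^4 − 1 = 0.031342.
Solve (1 + r/52)^52 = 1.031342: r/52 = 1.031342^(1/52) − 1 = 0.000594, so r = 0.030870 = 3.087%.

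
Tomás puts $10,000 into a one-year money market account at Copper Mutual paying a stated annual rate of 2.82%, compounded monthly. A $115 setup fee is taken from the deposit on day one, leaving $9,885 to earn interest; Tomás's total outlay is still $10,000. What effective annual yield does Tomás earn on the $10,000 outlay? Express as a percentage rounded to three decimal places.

1.674%

Value after one year: 9,885 × (1 + 0.0282/12)^12 = 9,885 × 1.028567 = $10,167.39.
Effective yield on the $10,000 outlay: 10,167.39 / 10,000 − 1 = 0.016739 = 1.674%.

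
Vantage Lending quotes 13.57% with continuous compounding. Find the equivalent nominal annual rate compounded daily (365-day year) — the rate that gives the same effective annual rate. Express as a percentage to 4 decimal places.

EAR under continuous compounding: e^0.1357 − 1 = 0.145338.
Solve (1 + r/365)^365 = 1.145338: r/365 = 1.145338^(1/365) − 1 = 0.000372, so r = 0.135725 = 13.5725%.

13.5725%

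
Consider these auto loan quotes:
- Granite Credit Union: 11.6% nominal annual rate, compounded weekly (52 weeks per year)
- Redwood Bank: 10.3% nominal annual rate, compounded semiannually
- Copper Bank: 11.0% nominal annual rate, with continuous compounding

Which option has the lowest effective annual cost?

Redwood Bank

Granite Credit Union: (1 + 0.116/52)^52 − 1 = 12.285%
Redwood Bank: (1 + 0.103/2)^2 − 1 = 10.565%
Copper Bank: e^0.110 − 1 = 11.628%
The lowest effective annual rate is Redwood Bank at 10.565%.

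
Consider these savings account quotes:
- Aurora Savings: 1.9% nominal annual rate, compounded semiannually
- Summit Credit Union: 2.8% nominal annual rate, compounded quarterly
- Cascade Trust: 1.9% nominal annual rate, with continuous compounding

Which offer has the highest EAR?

Summit Credit Union

Aurora Savings: (1 + 0.019/2)^2 − 1 = 1.909%
Summit Credit Union: (1 + 0.028/4)^4 − 1 = 2.830%
Cascade Trust: e^0.019 − 1 = 1.918%
The highest effective annual rate is Summit Credit Union at 2.830%.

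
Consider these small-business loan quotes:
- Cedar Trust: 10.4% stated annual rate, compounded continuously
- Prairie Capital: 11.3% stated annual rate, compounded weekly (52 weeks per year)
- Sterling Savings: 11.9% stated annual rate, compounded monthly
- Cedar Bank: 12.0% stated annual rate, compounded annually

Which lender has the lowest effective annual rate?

Cedar Trust

Cedar Trust: e^0.104 − 1 = 10.960%
Prairie Capital: (1 + 0.113/52)^52 − 1 = 11.949%
Sterling Savings: (1 + 0.119/12)^12 − 1 = 12.571%
Cedar Bank: compounded annually, EAR = 12.000%
The lowest effective annual rate is Cedar Trust at 10.960%.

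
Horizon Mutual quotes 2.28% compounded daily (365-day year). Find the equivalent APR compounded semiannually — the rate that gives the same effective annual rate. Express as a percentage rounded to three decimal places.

EAR = (1 + 0.0228/365)^365 − 1 = 0.023061.
Solve (1 + r/2)^2 = 1.023061: r/2 = 1.023061^(1/2) − 1 = 0.011465, so r = 0.022930 = 2.293%.

2.293%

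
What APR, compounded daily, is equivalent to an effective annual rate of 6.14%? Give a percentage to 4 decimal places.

5.9594%

(1 + r/365)^365 − 1 = 0.0614, so 1 + r/365 = 1.0614^(1/365).
r/365 = 0.000163, so r = 0.059594 = 5.9594%.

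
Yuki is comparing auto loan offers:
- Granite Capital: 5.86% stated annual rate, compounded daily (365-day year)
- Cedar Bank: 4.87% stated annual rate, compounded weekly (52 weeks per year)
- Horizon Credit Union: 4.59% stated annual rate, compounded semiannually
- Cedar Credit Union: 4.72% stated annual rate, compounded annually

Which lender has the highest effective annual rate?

Granite Capital

Granite Capital: (1 + 0.0586/365)^365 − 1 = 6.035%
Cedar Bank: (1 + 0.0487/52)^52 − 1 = 4.988%
Horizon Credit Union: (1 + 0.0459/2)^2 − 1 = 4.643%
Cedar Credit Union: compounded annually, EAR = 4.720%
The highest effective annual rate is Granite Capital at 6.035%.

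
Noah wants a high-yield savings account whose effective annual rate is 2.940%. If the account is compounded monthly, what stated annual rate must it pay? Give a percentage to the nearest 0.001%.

(1 + r/12)^12 − 1 = 0.02940, so 1 + r/12 = 1.02940^(1/12).
r/12 = 0.002418, so r = 0.029011 = 2.901%.

2.901%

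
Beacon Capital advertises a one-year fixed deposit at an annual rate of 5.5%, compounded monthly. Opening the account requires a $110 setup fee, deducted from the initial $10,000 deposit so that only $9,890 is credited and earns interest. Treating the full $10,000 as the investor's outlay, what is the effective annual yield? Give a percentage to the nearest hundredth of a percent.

Value after one year: 9,890 × (1 + 0.055/12)^12 = 9,890 × 1.056408 = $10,447.87.
Effective yield on the $10,000 outlay: 10,447.87 / 10,000 − 1 = 0.044787 = 4.48%.

4.48%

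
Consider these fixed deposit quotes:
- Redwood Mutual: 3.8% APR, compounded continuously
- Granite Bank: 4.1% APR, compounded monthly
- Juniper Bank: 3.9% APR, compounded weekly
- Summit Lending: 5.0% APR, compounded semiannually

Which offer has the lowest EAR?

Redwood Mutual

Redwood Mutual: e^0.038 − 1 = 3.873%
Granite Bank: (1 + 0.041/12)^12 − 1 = 4.178%
Juniper Bank: (1 + 0.039/52)^52 − 1 = 3.976%
Summit Lending: (1 + 0.050/2)^2 − 1 = 5.062%
The lowest effective annual rate is Redwood Mutual at 3.873%.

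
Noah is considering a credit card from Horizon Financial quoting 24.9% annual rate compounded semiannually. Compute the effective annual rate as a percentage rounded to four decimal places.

EAR = (1 + 0.249/2)^2 − 1.
= 1.264500 − 1 = 26.4500%.

26.4500%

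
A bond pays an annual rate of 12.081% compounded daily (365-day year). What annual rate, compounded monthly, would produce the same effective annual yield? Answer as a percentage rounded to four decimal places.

EAR = (1 + 0.12081/365)^365 − 1 = 0.128388.
Solve (1 + r/12)^12 = 1.128388: r/12 = 1.128388^(1/12) − 1 = 0.010117, so r = 0.121400 = 12.1400%.

12.1400%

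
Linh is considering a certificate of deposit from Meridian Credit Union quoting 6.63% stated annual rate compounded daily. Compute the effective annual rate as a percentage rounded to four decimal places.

6.8541%

EAR = (1 + 0.0663/365)^365 − 1.
= 1.068541 − 1 = 6.8541%.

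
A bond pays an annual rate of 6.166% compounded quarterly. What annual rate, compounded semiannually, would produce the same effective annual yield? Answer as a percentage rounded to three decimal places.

6.214%

EAR = (1 + 0.06166/4)^4 − 1 = 0.063100.
Solve (1 + r/2)^2 = 1.063100: r/2 = 1.063100^(1/2) − 1 = 0.031068, so r = 0.062135 = 6.214%.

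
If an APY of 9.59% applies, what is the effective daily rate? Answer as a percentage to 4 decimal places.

0.0251%

The per-day rate i satisfies (1 + i)^365 = 1 + 0.0959.
i = 1.0959^(1/365) − 1 = 0.0002509 = 0.0251%.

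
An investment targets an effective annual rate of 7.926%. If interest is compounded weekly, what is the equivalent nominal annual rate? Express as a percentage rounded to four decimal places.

(1 + r/52)^52 − 1 = 0.07926, so 1 + r/52 = 1.07926^(1/52).
r/52 = 0.001468, so r = 0.076332 = 7.6332%.

7.6332%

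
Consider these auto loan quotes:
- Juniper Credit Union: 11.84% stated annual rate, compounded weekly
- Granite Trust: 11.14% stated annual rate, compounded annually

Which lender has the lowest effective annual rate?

Juniper Credit Union: (1 + 0.1184/52)^52 − 1 = 12.554%
Granite Trust: compounded annually, EAR = 11.140%
The lowest effective annual rate is Granite Trust at 11.140%.

Granite Trust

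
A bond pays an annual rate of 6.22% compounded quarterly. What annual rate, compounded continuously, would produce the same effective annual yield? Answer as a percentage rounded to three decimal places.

EAR = (1 + 0.0622/4)^4 − 1 = 0.063666.
Equivalent continuous rate: r = ln(1 + 0.063666) = 0.061721 = 6.172%.

6.172%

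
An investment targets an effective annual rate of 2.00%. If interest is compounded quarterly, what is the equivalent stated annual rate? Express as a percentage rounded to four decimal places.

(1 + r/4)^4 − 1 = 0.0200, so 1 + r/4 = 1.0200^(1/4).
r/4 = 0.004963, so r = 0.019852 = 1.9852%.

1.9852%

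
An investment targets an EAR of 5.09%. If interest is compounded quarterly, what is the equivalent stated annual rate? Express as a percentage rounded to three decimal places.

(1 + r/4)^4 − 1 = 0.0509, so 1 + r/4 = 1.0509^(1/4).
r/4 = 0.012489, so r = 0.049956 = 4.996%.

4.996%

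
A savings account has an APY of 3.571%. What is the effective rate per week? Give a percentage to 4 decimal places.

The per-week rate i satisfies (1 + i)^52 = 1 + 0.03571.
i = 1.03571^(1/52) − 1 = 0.0006750 = 0.0675%.

0.0675%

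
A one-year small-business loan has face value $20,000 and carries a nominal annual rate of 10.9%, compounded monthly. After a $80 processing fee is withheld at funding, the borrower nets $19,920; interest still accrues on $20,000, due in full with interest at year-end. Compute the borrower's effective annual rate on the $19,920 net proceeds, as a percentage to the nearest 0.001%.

Amount owed after one year: 20,000 × (1 + 0.109/12)^12 = 20,000 × 1.114614 = $22,292.28.
Effective rate on net proceeds: 22,292.28 / 19,920 − 1 = 0.119090 = 11.909%.

11.909%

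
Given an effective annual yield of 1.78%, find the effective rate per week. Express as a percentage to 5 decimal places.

0.03394%

The per-week rate i satisfies (1 + i)^52 = 1 + 0.0178.
i = 1.0178^(1/52) − 1 = 0.0003394 = 0.03394%.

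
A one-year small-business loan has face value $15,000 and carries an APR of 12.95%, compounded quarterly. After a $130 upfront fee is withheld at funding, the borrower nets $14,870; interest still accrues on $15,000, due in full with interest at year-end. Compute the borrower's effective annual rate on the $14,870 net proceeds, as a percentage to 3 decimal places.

Amount owed after one year: 15,000 × (1 + 0.1295/4)^4 = 15,000 × 1.135926 = $17,038.89.
Effective rate on net proceeds: 17,038.89 / 14,870 − 1 = 0.145856 = 14.586%.

14.586%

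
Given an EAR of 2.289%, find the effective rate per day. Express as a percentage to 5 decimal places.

0.00620%

The per-day rate i satisfies (1 + i)^365 = 1 + 0.02289.
i = 1.02289^(1/365) − 1 = 0.0000620 = 0.00620%.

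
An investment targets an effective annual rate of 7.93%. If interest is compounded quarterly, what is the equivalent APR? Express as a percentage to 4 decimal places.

7.7045%

(1 + r/4)^4 − 1 = 0.0793, so 1 + r/4 = 1.0793^(1/4).
r/4 = 0.019261, so r = 0.077045 = 7.7045%.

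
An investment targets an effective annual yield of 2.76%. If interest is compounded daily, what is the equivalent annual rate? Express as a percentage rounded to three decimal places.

2.723%

(1 + r/365)^365 − 1 = 0.0276, so 1 + r/365 = 1.0276^(1/365).
r/365 = 0.000075, so r = 0.027227 = 2.723%.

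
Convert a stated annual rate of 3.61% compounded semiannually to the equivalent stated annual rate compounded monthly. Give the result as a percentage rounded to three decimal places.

3.583%

EAR = (1 + 0.0361/2)^2 − 1 = 0.036426.
Solve (1 + r/12)^12 = 1.036426: r/12 = 1.036426^(1/12) − 1 = 0.002986, so r = 0.035831 = 3.583%.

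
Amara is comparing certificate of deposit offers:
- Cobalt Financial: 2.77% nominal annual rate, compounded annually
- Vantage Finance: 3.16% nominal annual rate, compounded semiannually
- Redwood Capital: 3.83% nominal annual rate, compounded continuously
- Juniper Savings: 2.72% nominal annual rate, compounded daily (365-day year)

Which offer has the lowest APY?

Juniper Savings

Cobalt Financial: compounded annually, EAR = 2.770%
Vantage Finance: (1 + 0.0316/2)^2 − 1 = 3.185%
Redwood Capital: e^0.0383 − 1 = 3.904%
Juniper Savings: (1 + 0.0272/365)^365 − 1 = 2.757%
The lowest effective annual rate is Juniper Savings at 2.757%.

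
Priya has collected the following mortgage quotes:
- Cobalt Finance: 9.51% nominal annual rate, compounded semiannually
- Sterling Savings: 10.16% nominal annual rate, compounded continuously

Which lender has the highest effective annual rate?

Cobalt Finance: (1 + 0.0951/2)^2 − 1 = 9.736%
Sterling Savings: e^0.1016 − 1 = 10.694%
The highest effective annual rate is Sterling Savings at 10.694%.

Sterling Savings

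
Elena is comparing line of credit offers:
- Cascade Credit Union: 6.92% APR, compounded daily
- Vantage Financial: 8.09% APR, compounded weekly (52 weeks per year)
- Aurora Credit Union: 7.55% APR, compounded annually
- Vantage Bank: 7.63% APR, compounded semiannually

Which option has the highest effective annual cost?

Cascade Credit Union: (1 + 0.0692/365)^365 − 1 = 7.164%
Vantage Financial: (1 + 0.0809/52)^52 − 1 = 8.419%
Aurora Credit Union: compounded annually, EAR = 7.550%
Vantage Bank: (1 + 0.0763/2)^2 − 1 = 7.776%
The highest effective annual rate is Vantage Financial at 8.419%.

Vantage Financial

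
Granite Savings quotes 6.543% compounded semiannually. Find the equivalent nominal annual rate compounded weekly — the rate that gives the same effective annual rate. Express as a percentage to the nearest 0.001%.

6.442%

EAR = (1 + 0.06543/2)^2 − 1 = 0.066500.
Solve (1 + r/52)^52 = 1.066500: r/52 = 1.066500^(1/52) − 1 = 0.001239, so r = 0.064422 = 6.442%.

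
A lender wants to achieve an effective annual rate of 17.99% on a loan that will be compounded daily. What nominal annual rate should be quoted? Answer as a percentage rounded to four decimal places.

(1 + r/365)^365 − 1 = 0.1799, so 1 + r/365 = 1.1799^(1/365).
r/365 = 0.000453, so r = 0.165467 = 16.5467%.

16.5467%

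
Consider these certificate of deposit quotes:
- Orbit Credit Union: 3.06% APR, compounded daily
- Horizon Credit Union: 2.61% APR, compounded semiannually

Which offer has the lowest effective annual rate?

Horizon Credit Union

Orbit Credit Union: (1 + 0.0306/365)^365 − 1 = 3.107%
Horizon Credit Union: (1 + 0.0261/2)^2 − 1 = 2.627%
The lowest effective annual rate is Horizon Credit Union at 2.627%.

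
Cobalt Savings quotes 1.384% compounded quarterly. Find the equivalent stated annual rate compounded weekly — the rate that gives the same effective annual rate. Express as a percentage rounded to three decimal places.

EAR = (1 + 0.01384/4)^4 − 1 = 0.013912.
Solve (1 + r/52)^52 = 1.013912: r/52 = 1.013912^(1/52) − 1 = 0.000266, so r = 0.013818 = 1.382%.

1.382%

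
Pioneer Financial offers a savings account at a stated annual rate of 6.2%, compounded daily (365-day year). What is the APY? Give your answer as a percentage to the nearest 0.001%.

6.396%

EAR = (1 + 0.062/365)^365 − 1.
= 1.063957 − 1 = 6.396%.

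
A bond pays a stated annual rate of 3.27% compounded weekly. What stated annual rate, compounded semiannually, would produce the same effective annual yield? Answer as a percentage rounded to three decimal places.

EAR = (1 + 0.0327/52)^52 − 1 = 0.033230.
Solve (1 + r/2)^2 = 1.033230: r/2 = 1.033230^(1/2) − 1 = 0.016479, so r = 0.032958 = 3.296%.

3.296%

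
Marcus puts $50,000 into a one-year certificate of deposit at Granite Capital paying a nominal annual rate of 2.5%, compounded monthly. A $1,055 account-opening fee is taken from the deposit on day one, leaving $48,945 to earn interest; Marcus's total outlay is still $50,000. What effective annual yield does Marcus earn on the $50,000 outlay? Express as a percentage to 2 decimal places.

0.37%

Value after one year: 48,945 × (1 + 0.025/12)^12 = 48,945 × 1.025288 = $50,182.74.
Effective yield on the $50,000 outlay: 50,182.74 / 50,000 − 1 = 0.003655 = 0.37%.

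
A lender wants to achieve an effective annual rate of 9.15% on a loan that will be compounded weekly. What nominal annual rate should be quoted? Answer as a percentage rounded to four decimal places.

8.7627%

(1 + r/52)^52 − 1 = 0.0915, so 1 + r/52 = 1.0915^(1/52).
r/52 = 0.001685, so r = 0.087627 = 8.7627%.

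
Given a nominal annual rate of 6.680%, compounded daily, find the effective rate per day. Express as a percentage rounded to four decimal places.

With a nominal annual rate compounded daily, the periodic rate is the nominal rate divided by 365.
i = 0.06680 / 365 = 0.0001830 = 0.0183%.

0.0183%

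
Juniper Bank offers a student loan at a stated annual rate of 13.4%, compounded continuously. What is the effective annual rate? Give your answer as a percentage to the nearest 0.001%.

14.339%

With continuous compounding, EAR = e^0.134 − 1.
e^0.134 = 1.143393, so EAR = 0.143393 = 14.339%.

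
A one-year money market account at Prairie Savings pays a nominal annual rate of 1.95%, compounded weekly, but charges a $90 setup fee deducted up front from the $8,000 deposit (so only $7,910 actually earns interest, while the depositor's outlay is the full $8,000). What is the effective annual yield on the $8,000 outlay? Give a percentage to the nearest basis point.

Value after one year: 7,910 × (1 + 0.0195/52)^52 = 7,910 × 1.019688 = $8,065.73.
Effective yield on the $8,000 outlay: 8,065.73 / 8,000 − 1 = 0.008216 = 0.82%.

0.82%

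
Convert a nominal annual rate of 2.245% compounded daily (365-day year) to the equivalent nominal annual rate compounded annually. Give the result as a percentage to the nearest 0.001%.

2.270%

EAR = (1 + 0.02245/365)^365 − 1 = 0.022703.
Compounded annually, the equivalent nominal rate is the EAR itself: 2.270%.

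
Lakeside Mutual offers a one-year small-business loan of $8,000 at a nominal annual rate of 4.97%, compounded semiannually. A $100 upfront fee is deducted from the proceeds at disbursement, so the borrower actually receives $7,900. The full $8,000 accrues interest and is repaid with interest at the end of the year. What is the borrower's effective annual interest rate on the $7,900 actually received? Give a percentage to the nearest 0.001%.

6.361%

Amount owed after one year: 8,000 × (1 + 0.0497/2)^2 = 8,000 × 1.050318 = $8,402.54.
Effective rate on net proceeds: 8,402.54 / 7,900 − 1 = 0.063613 = 6.361%.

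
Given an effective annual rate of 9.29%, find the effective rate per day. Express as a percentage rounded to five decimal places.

0.02434%

The per-day rate i satisfies (1 + i)^365 = 1 + 0.0929.
i = 1.0929^(1/365) − 1 = 0.0002434 = 0.02434%.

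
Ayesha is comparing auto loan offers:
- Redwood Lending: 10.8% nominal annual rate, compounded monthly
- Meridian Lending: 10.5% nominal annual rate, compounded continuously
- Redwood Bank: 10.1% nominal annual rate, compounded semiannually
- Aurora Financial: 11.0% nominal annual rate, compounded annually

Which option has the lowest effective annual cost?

Redwood Lending: (1 + 0.108/12)^12 − 1 = 11.351%
Meridian Lending: e^0.105 − 1 = 11.071%
Redwood Bank: (1 + 0.101/2)^2 − 1 = 10.355%
Aurora Financial: compounded annually, EAR = 11.000%
The lowest effective annual rate is Redwood Bank at 10.355%.

Redwood Bank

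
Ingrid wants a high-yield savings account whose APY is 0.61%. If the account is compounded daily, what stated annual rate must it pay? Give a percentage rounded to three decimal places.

0.608%

(1 + r/365)^365 − 1 = 0.0061, so 1 + r/365 = 1.0061^(1/365).
r/365 = 0.000017, so r = 0.006082 = 0.608%.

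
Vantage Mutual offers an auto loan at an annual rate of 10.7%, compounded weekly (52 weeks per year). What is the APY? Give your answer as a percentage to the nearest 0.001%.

EAR = (1 + 0.107/52)^52 − 1.
= (1 + 0.002058)^52 − 1 = 1.112812 − 1 = 11.281%.

11.281%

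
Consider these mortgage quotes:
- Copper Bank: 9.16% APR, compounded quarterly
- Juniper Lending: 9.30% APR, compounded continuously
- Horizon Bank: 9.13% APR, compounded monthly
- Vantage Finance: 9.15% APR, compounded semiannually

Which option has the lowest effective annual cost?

Copper Bank: (1 + 0.0916/4)^4 − 1 = 9.479%
Juniper Lending: e^0.0930 − 1 = 9.746%
Horizon Bank: (1 + 0.0913/12)^12 − 1 = 9.522%
Vantage Finance: (1 + 0.0915/2)^2 − 1 = 9.359%
The lowest effective annual rate is Vantage Finance at 9.359%.

Vantage Finance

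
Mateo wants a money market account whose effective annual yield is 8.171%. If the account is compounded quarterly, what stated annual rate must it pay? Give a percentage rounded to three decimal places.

7.932%

(1 + r/4)^4 − 1 = 0.08171, so 1 + r/4 = 1.08171^(1/4).
r/4 = 0.019830, so r = 0.079319 = 7.932%.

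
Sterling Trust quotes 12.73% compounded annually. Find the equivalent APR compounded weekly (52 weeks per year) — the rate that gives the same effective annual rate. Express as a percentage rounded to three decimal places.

Compounded annually, EAR = nominal = 0.127300.
Solve (1 + r/52)^52 = 1.127300: r/52 = 1.127300^(1/52) − 1 = 0.002307, so r = 0.119964 = 11.996%.

11.996%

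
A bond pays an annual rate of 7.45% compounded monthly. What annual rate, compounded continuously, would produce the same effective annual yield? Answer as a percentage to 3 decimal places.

7.427%

EAR = (1 + 0.0745/12)^12 − 1 = 0.077097.
Equivalent continuous rate: r = ln(1 + 0.077097) = 0.074270 = 7.427%.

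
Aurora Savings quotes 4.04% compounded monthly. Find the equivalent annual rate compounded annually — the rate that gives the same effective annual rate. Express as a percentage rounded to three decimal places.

4.116%

EAR = (1 + 0.0404/12)^12 − 1 = 0.041157.
Compounded annually, the equivalent nominal rate is the EAR itself: 4.116%.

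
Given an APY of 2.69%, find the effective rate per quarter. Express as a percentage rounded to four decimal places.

The per-quarter rate i satisfies (1 + i)^4 = 1 + 0.0269.
i = 1.0269^(1/4) − 1 = 0.0066582 = 0.6658%.

0.6658%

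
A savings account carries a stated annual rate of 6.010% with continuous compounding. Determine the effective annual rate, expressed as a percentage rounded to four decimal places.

With continuous compounding, EAR = e^0.06010 − 1.
e^0.06010 = 1.061943, so EAR = 0.061943 = 6.1943%.

6.1943%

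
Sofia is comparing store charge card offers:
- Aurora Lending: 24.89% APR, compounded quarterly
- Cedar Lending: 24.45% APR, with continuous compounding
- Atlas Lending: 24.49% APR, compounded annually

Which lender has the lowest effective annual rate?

Aurora Lending: (1 + 0.2489/4)^4 − 1 = 27.311%
Cedar Lending: e^0.2445 − 1 = 27.698%
Atlas Lending: compounded annually, EAR = 24.490%
The lowest effective annual rate is Atlas Lending at 24.490%.

Atlas Lending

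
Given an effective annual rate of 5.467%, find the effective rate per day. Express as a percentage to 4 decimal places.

The per-day rate i satisfies (1 + i)^365 = 1 + 0.05467.
i = 1.05467^(1/365) − 1 = 0.0001458 = 0.0146%.

0.0146%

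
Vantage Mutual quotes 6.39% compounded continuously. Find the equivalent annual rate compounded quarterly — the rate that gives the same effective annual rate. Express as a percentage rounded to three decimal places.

6.441%

EAR under continuous compounding: e^0.0639 − 1 = 0.065986.
Solve (1 + r/4)^4 = 1.065986: r/4 = 1.065986^(1/4) − 1 = 0.016103, so r = 0.064413 = 6.441%.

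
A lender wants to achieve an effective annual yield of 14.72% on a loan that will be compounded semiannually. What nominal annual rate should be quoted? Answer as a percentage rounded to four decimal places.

(1 + r/2)^2 − 1 = 0.1472, so 1 + r/2 = 1.1472^(1/2).
r/2 = 0.071074, so r = 0.142148 = 14.2148%.

14.2148%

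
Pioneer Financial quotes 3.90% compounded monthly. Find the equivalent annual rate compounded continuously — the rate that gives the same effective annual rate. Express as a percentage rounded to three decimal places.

3.894%

EAR = (1 + 0.0390/12)^12 − 1 = 0.039705.
Equivalent continuous rate: r = ln(1 + 0.039705) = 0.038937 = 3.894%.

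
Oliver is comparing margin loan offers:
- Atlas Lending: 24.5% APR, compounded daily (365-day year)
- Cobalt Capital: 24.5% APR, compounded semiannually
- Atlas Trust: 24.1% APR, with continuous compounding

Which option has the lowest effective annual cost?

Cobalt Capital

Atlas Lending: (1 + 0.245/365)^365 − 1 = 27.752%
Cobalt Capital: (1 + 0.245/2)^2 − 1 = 26.001%
Atlas Trust: e^0.241 − 1 = 27.252%
The lowest effective annual rate is Cobalt Capital at 26.001%.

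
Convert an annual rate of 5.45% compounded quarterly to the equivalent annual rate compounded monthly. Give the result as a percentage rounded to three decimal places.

5.425%

EAR = (1 + 0.0545/4)^4 − 1 = 0.055624.
Solve (1 + r/12)^12 = 1.055624: r/12 = 1.055624^(1/12) − 1 = 0.004521, so r = 0.054254 = 5.425%.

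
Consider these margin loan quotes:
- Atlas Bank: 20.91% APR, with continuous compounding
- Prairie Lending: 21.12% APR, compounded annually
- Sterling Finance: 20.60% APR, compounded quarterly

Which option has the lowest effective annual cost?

Atlas Bank: e^0.2091 − 1 = 23.257%
Prairie Lending: compounded annually, EAR = 21.120%
Sterling Finance: (1 + 0.2060/4)^4 − 1 = 22.247%
The lowest effective annual rate is Prairie Lending at 21.120%.

Prairie Lending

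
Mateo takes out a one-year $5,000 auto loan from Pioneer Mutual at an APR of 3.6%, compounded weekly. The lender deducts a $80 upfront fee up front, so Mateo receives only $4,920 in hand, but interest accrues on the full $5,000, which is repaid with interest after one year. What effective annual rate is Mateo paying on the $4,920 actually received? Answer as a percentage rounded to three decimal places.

5.350%

Amount owed after one year: 5,000 × (1 + 0.036/52)^52 = 5,000 × 1.036643 = $5,183.21.
Effective rate on net proceeds: 5,183.21 / 4,920 − 1 = 0.053499 = 5.350%.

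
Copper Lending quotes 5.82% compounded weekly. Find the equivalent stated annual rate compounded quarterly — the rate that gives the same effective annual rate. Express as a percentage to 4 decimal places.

5.8592%

EAR = (1 + 0.0582/52)^52 − 1 = 0.059892.
Solve (1 + r/4)^4 = 1.059892: r/4 = 1.059892^(1/4) − 1 = 0.014648, so r = 0.058592 = 5.8592%.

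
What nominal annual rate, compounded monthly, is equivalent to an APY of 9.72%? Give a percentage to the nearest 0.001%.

(1 + r/12)^12 − 1 = 0.0972, so 1 + r/12 = 1.0972^(1/12).
r/12 = 0.007760, so r = 0.093121 = 9.312%.

9.312%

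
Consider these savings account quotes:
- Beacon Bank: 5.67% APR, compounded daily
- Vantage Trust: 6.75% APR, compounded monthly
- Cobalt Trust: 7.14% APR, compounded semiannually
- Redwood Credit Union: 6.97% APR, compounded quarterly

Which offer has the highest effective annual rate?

Cobalt Trust

Beacon Bank: (1 + 0.0567/365)^365 − 1 = 5.833%
Vantage Trust: (1 + 0.0675/12)^12 − 1 = 6.963%
Cobalt Trust: (1 + 0.0714/2)^2 − 1 = 7.267%
Redwood Credit Union: (1 + 0.0697/4)^4 − 1 = 7.154%
The highest effective annual rate is Cobalt Trust at 7.267%.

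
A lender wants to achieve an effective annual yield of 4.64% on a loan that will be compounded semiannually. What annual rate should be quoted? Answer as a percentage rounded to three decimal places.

(1 + r/2)^2 − 1 = 0.0464, so 1 + r/2 = 1.0464^(1/2).
r/2 = 0.022937, so r = 0.045874 = 4.587%.

4.587%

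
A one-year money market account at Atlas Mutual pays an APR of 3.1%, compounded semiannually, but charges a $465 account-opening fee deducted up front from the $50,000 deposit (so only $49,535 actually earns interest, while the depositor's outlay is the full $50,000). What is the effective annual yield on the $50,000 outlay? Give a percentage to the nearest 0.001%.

Value after one year: 49,535 × (1 + 0.031/2)^2 = 49,535 × 1.031240 = $51,082.49.
Effective yield on the $50,000 outlay: 51,082.49 / 50,000 − 1 = 0.021650 = 2.165%.

2.165%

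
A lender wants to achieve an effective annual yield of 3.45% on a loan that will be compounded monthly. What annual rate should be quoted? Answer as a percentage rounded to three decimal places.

(1 + r/12)^12 − 1 = 0.0345, so 1 + r/12 = 1.0345^(1/12).
r/12 = 0.002831, so r = 0.033966 = 3.397%.

3.397%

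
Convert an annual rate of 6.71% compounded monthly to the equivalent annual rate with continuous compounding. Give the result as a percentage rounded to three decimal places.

6.691%

EAR = (1 + 0.0671/12)^12 − 1 = 0.069203.
Equivalent continuous rate: r = ln(1 + 0.069203) = 0.066913 = 6.691%.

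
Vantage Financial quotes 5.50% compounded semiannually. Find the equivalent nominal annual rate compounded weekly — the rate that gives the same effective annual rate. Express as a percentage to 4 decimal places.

5.4286%

EAR = (1 + 0.0550/2)^2 − 1 = 0.055756.
Solve (1 + r/52)^52 = 1.055756: r/52 = 1.055756^(1/52) − 1 = 0.001044, so r = 0.054286 = 5.4286%.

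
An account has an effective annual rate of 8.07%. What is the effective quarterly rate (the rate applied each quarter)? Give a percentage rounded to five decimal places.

The per-quarter rate i satisfies (1 + i)^4 = 1 + 0.0807.
i = 1.0807^(1/4) − 1 = 0.0195917 = 1.95917%.

1.95917%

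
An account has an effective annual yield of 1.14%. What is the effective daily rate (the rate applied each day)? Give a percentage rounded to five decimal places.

0.00311%

The per-day rate i satisfies (1 + i)^365 = 1 + 0.0114.
i = 1.0114^(1/365) − 1 = 0.0000311 = 0.00311%.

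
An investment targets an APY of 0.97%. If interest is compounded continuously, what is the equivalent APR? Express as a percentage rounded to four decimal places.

0.9653%

Continuous: nominal r satisfies e^r − 1 = 0.0097.
r = ln(1 + 0.0097) = ln(1.0097) = 0.009653 = 0.9653%.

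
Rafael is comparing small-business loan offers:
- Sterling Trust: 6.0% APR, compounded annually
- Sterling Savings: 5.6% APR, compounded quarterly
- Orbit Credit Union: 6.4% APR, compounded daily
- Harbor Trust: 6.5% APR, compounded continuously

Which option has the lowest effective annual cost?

Sterling Trust: compounded annually, EAR = 6.000%
Sterling Savings: (1 + 0.056/4)^4 − 1 = 5.719%
Orbit Credit Union: (1 + 0.064/365)^365 − 1 = 6.609%
Harbor Trust: e^0.065 − 1 = 6.716%
The lowest effective annual rate is Sterling Savings at 5.719%.

Sterling Savings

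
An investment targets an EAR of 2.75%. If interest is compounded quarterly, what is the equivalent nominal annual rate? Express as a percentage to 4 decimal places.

2.7221%

(1 + r/4)^4 − 1 = 0.0275, so 1 + r/4 = 1.0275^(1/4).
r/4 = 0.006805, so r = 0.027221 = 2.7221%.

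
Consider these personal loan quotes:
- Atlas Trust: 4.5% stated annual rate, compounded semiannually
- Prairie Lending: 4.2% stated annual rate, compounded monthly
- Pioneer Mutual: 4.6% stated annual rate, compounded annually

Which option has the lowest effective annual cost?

Atlas Trust: (1 + 0.045/2)^2 − 1 = 4.551%
Prairie Lending: (1 + 0.042/12)^12 − 1 = 4.282%
Pioneer Mutual: compounded annually, EAR = 4.600%
The lowest effective annual rate is Prairie Lending at 4.282%.

Prairie Lending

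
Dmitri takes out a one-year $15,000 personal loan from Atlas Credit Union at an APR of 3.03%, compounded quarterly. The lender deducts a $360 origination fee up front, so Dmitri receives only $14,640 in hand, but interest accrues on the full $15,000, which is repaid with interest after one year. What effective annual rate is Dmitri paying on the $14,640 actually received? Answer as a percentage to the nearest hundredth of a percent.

Amount owed after one year: 15,000 × (1 + 0.0303/4)^4 = 15,000 × 1.030646 = $15,459.69.
Effective rate on net proceeds: 15,459.69 / 14,640 − 1 = 0.055990 = 5.60%.

5.60%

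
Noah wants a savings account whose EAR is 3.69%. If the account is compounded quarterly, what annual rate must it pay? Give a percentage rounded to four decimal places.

3.6400%

(1 + r/4)^4 − 1 = 0.0369, so 1 + r/4 = 1.0369^(1/4).
r/4 = 0.009100, so r = 0.036400 = 3.6400%.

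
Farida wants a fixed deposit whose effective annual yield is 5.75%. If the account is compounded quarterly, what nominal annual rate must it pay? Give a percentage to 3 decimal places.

(1 + r/4)^4 − 1 = 0.0575, so 1 + r/4 = 1.0575^(1/4).
r/4 = 0.014075, so r = 0.056300 = 5.630%.

5.630%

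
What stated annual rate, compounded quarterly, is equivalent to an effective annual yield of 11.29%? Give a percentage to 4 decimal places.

(1 + r/4)^4 − 1 = 0.1129, so 1 + r/4 = 1.1129^(1/4).
r/4 = 0.027103, so r = 0.108412 = 10.8412%.

10.8412%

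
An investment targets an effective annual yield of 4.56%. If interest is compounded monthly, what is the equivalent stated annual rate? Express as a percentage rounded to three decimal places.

(1 + r/12)^12 − 1 = 0.0456, so 1 + r/12 = 1.0456^(1/12).
r/12 = 0.003723, so r = 0.044674 = 4.467%.

4.467%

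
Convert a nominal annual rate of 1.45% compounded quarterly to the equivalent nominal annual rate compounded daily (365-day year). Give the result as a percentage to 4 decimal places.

1.4474%

EAR = (1 + 0.0145/4)^4 − 1 = 0.014579.
Solve (1 + r/365)^365 = 1.014579: r/365 = 1.014579^(1/365) − 1 = 0.000040, so r = 0.014474 = 1.4474%.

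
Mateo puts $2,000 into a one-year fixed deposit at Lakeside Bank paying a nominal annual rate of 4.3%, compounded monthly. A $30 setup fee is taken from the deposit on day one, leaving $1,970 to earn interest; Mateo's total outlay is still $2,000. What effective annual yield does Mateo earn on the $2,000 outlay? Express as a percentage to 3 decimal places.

2.820%

Value after one year: 1,970 × (1 + 0.043/12)^12 = 1,970 × 1.043858 = $2,056.40.
Effective yield on the $2,000 outlay: 2,056.40 / 2,000 − 1 = 0.028200 = 2.820%.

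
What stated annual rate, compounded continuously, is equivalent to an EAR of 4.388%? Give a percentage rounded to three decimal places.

Continuous: nominal r satisfies e^r − 1 = 0.04388.
r = ln(1 + 0.04388) = ln(1.04388) = 0.042945 = 4.294%.

4.294%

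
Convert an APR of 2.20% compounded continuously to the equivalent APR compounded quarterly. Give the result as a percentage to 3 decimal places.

EAR under continuous compounding: e^0.0220 − 1 = 0.022244.
Solve (1 + r/4)^4 = 1.022244: r/4 = 1.022244^(1/4) − 1 = 0.005515, so r = 0.022061 = 2.206%.

2.206%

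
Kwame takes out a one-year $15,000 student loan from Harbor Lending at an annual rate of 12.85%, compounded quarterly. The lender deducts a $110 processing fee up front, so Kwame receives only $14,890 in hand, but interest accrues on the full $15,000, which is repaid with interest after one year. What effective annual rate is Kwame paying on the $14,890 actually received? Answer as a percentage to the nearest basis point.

14.32%

Amount owed after one year: 15,000 × (1 + 0.1285/4)^4 = 15,000 × 1.134826 = $17,022.39.
Effective rate on net proceeds: 17,022.39 / 14,890 − 1 = 0.143209 = 14.32%.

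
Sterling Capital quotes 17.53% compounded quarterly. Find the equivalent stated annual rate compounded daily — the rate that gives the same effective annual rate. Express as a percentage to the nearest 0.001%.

17.161%

EAR = (1 + 0.1753/4)^4 − 1 = 0.187164.
Solve (1 + r/365)^365 = 1.187164: r/365 = 1.187164^(1/365) − 1 = 0.000470, so r = 0.171608 = 17.161%.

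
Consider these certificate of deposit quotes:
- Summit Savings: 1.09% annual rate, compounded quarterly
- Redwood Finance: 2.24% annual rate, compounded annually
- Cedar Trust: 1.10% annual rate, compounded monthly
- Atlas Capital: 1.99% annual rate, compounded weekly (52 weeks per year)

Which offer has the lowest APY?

Summit Savings

Summit Savings: (1 + 0.0109/4)^4 − 1 = 1.094%
Redwood Finance: compounded annually, EAR = 2.240%
Cedar Trust: (1 + 0.0110/12)^12 − 1 = 1.106%
Atlas Capital: (1 + 0.0199/52)^52 − 1 = 2.010%
The lowest effective annual rate is Summit Savings at 1.094%.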